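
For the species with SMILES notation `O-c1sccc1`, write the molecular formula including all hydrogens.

Heavy atoms from the SMILES: 4 C, 1 O, 1 S.
Implicit hydrogens by atom environment:
  3 × C (aromatic): 1 H each → 3
  1 × C (aromatic): no H
  1 × O: 1 H
  1 × S (aromatic): no H
  Total hydrogens = 4.
Molecular formula: C4H4OS

C4H4OS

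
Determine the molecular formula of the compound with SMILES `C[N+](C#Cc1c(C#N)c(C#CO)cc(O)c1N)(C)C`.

C14H14N3O2+

Heavy atoms from the SMILES: 14 C, 3 N, 2 O.
Implicit hydrogens by atom environment:
  5 × C (aromatic): no H
  5 × C: no H
  3 × C: 3 H each → 9
  2 × O: 1 H each → 2
  1 × C (aromatic): 1 H
  1 × N: 2 H
  1 × N: no H
  1 × N (charge +1): no H
  Total hydrogens = 14.
Net charge +1.
Molecular formula: C14H14N3O2+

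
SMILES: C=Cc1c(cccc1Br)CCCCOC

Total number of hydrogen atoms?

Hydrogens are implicit in SMILES; fill each atom to its normal valence:
  5 × C: 2 H each → 10
  3 × C (aromatic): 1 H each → 3
  3 × C (aromatic): no H
  1 × Br: no H
  1 × C: 3 H
  1 × C: 1 H
  1 × O: no H
  Total hydrogens = 17.

17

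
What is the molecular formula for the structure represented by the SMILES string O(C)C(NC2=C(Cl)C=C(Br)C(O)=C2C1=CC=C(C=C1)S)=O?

Heavy atoms from the SMILES: 1 Br, 14 C, 1 Cl, 1 N, 3 O, 1 S.
Implicit hydrogens by atom environment:
  7 × C (aromatic): no H
  5 × C (aromatic): 1 H each → 5
  2 × O: no H
  1 × Br: no H
  1 × C: 3 H
  1 × C: no H
  1 × Cl: no H
  1 × N: 1 H
  1 × O: 1 H
  1 × S: 1 H
  Total hydrogens = 11.
Molecular formula: C14H11BrClNO3S

C14H11BrClNO3S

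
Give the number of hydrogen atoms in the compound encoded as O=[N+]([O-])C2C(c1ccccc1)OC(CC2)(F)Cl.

Hydrogens are implicit in SMILES; fill each atom to its normal valence:
  5 × C (aromatic): 1 H each → 5
  2 × C: 2 H each → 4
  2 × C: 1 H each → 2
  2 × O: no H
  1 × C: no H
  1 × C (aromatic): no H
  1 × Cl: no H
  1 × F: no H
  1 × N (charge +1): no H
  1 × O (charge -1): no H
  Total hydrogens = 11.

11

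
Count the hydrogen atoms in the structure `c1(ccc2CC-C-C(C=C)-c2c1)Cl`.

Hydrogens are implicit in SMILES; fill each atom to its normal valence:
  4 × C: 2 H each → 8
  3 × C (aromatic): 1 H each → 3
  3 × C (aromatic): no H
  2 × C: 1 H each → 2
  1 × Cl: no H
  Total hydrogens = 13.

13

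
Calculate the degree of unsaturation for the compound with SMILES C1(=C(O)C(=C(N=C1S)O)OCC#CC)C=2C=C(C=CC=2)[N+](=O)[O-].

11

Molecular formula from the SMILES: C15H12N2O5S.
DoU = (2C + 2 + N − H − X)/2 = (2·15 + 2 + 2 − 12 − 0)/2 = 22/2 = 11.
(Structurally: 2 ring(s) + 9 π bond(s) = 11.)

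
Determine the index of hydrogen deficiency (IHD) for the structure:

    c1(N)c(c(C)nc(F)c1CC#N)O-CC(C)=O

7

Molecular formula from the SMILES: C11H12FN3O2.
DoU = (2C + 2 + N − H − X)/2 = (2·11 + 2 + 3 − 12 − 1)/2 = 14/2 = 7.
(Structurally: 1 ring(s) + 6 π bond(s) = 7.)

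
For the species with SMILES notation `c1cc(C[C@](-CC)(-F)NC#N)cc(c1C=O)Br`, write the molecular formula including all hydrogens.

C12H12BrFN2O

Heavy atoms from the SMILES: 1 Br, 12 C, 1 F, 2 N, 1 O.
Implicit hydrogens by atom environment:
  3 × C (aromatic): 1 H each → 3
  3 × C (aromatic): no H
  2 × C: 2 H each → 4
  2 × C: no H
  1 × Br: no H
  1 × C: 3 H
  1 × C: 1 H
  1 × F: no H
  1 × N: 1 H
  1 × N: no H
  1 × O: no H
  Total hydrogens = 12.
Molecular formula: C12H12BrFN2O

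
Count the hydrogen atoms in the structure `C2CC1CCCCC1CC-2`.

18

Hydrogens are implicit in SMILES; fill each atom to its normal valence:
  8 × C: 2 H each → 16
  2 × C: 1 H each → 2
  Total hydrogens = 18.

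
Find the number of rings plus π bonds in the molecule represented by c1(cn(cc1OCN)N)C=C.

4

Molecular formula from the SMILES: C7H11N3O.
DoU = (2C + 2 + N − H − X)/2 = (2·7 + 2 + 3 − 11 − 0)/2 = 8/2 = 4.
(Structurally: 1 ring(s) + 3 π bond(s) = 4.)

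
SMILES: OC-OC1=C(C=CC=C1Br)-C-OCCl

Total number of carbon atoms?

The symbol for carbon appears 9 times in the SMILES. (Cl is a single chlorine, not C + l.)

9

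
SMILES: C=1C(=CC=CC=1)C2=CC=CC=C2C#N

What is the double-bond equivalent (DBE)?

Molecular formula from the SMILES: C13H9N.
DoU = (2C + 2 + N − H − X)/2 = (2·13 + 2 + 1 − 9 − 0)/2 = 20/2 = 10.
(Structurally: 2 ring(s) + 8 π bond(s) = 10.)

10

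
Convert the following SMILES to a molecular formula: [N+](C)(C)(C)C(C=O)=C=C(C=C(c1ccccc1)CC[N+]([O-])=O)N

Heavy atoms from the SMILES: 17 C, 3 N, 3 O.
Implicit hydrogens by atom environment:
  5 × C (aromatic): 1 H each → 5
  4 × C: no H
  3 × C: 3 H each → 9
  2 × C: 2 H each → 4
  2 × C: 1 H each → 2
  2 × N (charge +1): no H
  2 × O: no H
  1 × C (aromatic): no H
  1 × N: 2 H
  1 × O (charge -1): no H
  Total hydrogens = 22.
Net charge +1.
Molecular formula: C17H22N3O3+

C17H22N3O3+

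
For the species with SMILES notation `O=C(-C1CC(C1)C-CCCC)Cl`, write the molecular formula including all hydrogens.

C10H17ClO

Heavy atoms from the SMILES: 10 C, 1 Cl, 1 O.
Implicit hydrogens by atom environment:
  6 × C: 2 H each → 12
  2 × C: 1 H each → 2
  1 × C: 3 H
  1 × C: no H
  1 × Cl: no H
  1 × O: no H
  Total hydrogens = 17.
Molecular formula: C10H17ClO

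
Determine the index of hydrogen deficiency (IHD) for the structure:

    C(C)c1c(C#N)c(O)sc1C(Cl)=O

6

Molecular formula from the SMILES: C8H6ClNO2S.
DoU = (2C + 2 + N − H − X)/2 = (2·8 + 2 + 1 − 6 − 1)/2 = 12/2 = 6.
(Structurally: 1 ring(s) + 5 π bond(s) = 6.)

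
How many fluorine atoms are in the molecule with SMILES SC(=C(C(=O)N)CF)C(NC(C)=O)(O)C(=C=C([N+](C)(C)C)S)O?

1

The symbol for fluorine appears 1 time in the SMILES.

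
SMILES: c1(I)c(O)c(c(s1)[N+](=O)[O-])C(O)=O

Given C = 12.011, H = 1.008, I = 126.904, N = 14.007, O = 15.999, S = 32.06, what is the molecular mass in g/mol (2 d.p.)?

315.04

Molecular formula: C5H2INO5S.
M = 5×12.011 + 2×1.008 + 1×126.904 + 1×14.007 + 5×15.999 + 1×32.06 = 315.04 g/mol.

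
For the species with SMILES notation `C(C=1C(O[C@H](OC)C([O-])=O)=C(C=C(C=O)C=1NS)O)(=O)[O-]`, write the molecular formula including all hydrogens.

Heavy atoms from the SMILES: 11 C, 1 N, 8 O, 1 S.
Implicit hydrogens by atom environment:
  5 × C (aromatic): no H
  5 × O: no H
  2 × C: 1 H each → 2
  2 × C: no H
  2 × O (charge -1): no H
  1 × C: 3 H
  1 × C (aromatic): 1 H
  1 × N: 1 H
  1 × O: 1 H
  1 × S: 1 H
  Total hydrogens = 9.
Net charge -2.
Molecular formula: [C11H9NO8S]2-

[C11H9NO8S]2-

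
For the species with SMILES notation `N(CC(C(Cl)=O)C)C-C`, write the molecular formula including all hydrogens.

Heavy atoms from the SMILES: 6 C, 1 Cl, 1 N, 1 O.
Implicit hydrogens by atom environment:
  2 × C: 3 H each → 6
  2 × C: 2 H each → 4
  1 × C: 1 H
  1 × C: no H
  1 × Cl: no H
  1 × N: 1 H
  1 × O: no H
  Total hydrogens = 12.
Molecular formula: C6H12ClNO

C6H12ClNO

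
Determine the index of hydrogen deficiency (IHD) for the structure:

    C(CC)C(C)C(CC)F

Molecular formula from the SMILES: C8H17F.
DoU = (2C + 2 + N − H − X)/2 = (2·8 + 2 + 0 − 17 − 1)/2 = 0/2 = 0.
(Structurally: 0 ring(s) + 0 π bond(s) = 0.)

0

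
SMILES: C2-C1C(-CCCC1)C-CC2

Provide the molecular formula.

Heavy atoms from the SMILES: 10 C.
Implicit hydrogens by atom environment:
  8 × C: 2 H each → 16
  2 × C: 1 H each → 2
  Total hydrogens = 18.
Molecular formula: C10H18

C10H18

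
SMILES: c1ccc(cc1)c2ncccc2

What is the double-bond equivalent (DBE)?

8

Molecular formula from the SMILES: C11H9N.
DoU = (2C + 2 + N − H − X)/2 = (2·11 + 2 + 1 − 9 − 0)/2 = 16/2 = 8.
(Structurally: 2 ring(s) + 6 π bond(s) = 8.)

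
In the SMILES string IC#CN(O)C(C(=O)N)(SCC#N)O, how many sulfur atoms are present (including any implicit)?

1

The symbol for sulfur appears 1 time in the SMILES.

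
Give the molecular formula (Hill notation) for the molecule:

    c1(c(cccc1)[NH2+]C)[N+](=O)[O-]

C7H9N2O2+

Heavy atoms from the SMILES: 7 C, 2 N, 2 O.
Implicit hydrogens by atom environment:
  4 × C (aromatic): 1 H each → 4
  2 × C (aromatic): no H
  1 × C: 3 H
  1 × N (charge +1): 2 H
  1 × N (charge +1): no H
  1 × O: no H
  1 × O (charge -1): no H
  Total hydrogens = 9.
Net charge +1.
Molecular formula: C7H9N2O2+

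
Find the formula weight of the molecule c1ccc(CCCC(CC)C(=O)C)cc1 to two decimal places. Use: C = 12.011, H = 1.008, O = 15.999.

Molecular formula: C14H20O.
M = 14×12.011 + 20×1.008 + 1×15.999 = 204.31 g/mol.

204.31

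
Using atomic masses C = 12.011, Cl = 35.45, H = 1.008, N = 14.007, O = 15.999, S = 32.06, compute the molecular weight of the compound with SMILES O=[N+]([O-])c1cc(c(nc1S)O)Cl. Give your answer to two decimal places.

Molecular formula: C5H3ClN2O3S.
M = 5×12.011 + 1×35.45 + 3×1.008 + 2×14.007 + 3×15.999 + 1×32.06 = 206.60 g/mol.

206.60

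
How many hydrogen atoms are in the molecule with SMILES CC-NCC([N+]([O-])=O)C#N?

Hydrogens are implicit in SMILES; fill each atom to its normal valence:
  2 × C: 2 H each → 4
  1 × C: 3 H
  1 × C: 1 H
  1 × C: no H
  1 × N: 1 H
  1 × N (charge +1): no H
  1 × N: no H
  1 × O: no H
  1 × O (charge -1): no H
  Total hydrogens = 9.

9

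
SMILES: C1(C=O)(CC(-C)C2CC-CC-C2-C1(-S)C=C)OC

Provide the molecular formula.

Heavy atoms from the SMILES: 15 C, 2 O, 1 S.
Implicit hydrogens by atom environment:
  6 × C: 2 H each → 12
  5 × C: 1 H each → 5
  2 × C: 3 H each → 6
  2 × C: no H
  2 × O: no H
  1 × S: 1 H
  Total hydrogens = 24.
Molecular formula: C15H24O2S

C15H24O2S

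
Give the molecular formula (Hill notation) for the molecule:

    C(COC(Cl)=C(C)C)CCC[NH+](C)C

C11H23ClNO+

Heavy atoms from the SMILES: 11 C, 1 Cl, 1 N, 1 O.
Implicit hydrogens by atom environment:
  5 × C: 2 H each → 10
  4 × C: 3 H each → 12
  2 × C: no H
  1 × Cl: no H
  1 × N (charge +1): 1 H
  1 × O: no H
  Total hydrogens = 23.
Net charge +1.
Molecular formula: C11H23ClNO+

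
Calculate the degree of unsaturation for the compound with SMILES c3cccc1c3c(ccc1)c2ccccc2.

11

Molecular formula from the SMILES: C16H12.
DoU = (2C + 2 + N − H − X)/2 = (2·16 + 2 + 0 − 12 − 0)/2 = 22/2 = 11.
(Structurally: 3 ring(s) + 8 π bond(s) = 11.)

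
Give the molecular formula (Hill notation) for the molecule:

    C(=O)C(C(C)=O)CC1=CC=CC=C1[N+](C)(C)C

Heavy atoms from the SMILES: 14 C, 1 N, 2 O.
Implicit hydrogens by atom environment:
  4 × C: 3 H each → 12
  4 × C (aromatic): 1 H each → 4
  2 × C: 1 H each → 2
  2 × C (aromatic): no H
  2 × O: no H
  1 × C: 2 H
  1 × C: no H
  1 × N (charge +1): no H
  Total hydrogens = 20.
Net charge +1.
Molecular formula: C14H20NO2+

C14H20NO2+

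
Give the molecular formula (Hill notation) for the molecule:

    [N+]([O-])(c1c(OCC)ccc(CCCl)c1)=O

Heavy atoms from the SMILES: 10 C, 1 Cl, 1 N, 3 O.
Implicit hydrogens by atom environment:
  3 × C: 2 H each → 6
  3 × C (aromatic): 1 H each → 3
  3 × C (aromatic): no H
  2 × O: no H
  1 × C: 3 H
  1 × Cl: no H
  1 × N (charge +1): no H
  1 × O (charge -1): no H
  Total hydrogens = 12.
Molecular formula: C10H12ClNO3

C10H12ClNO3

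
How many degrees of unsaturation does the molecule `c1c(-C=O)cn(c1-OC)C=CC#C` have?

Molecular formula from the SMILES: C10H9NO2.
DoU = (2C + 2 + N − H − X)/2 = (2·10 + 2 + 1 − 9 − 0)/2 = 14/2 = 7.
(Structurally: 1 ring(s) + 6 π bond(s) = 7.)

7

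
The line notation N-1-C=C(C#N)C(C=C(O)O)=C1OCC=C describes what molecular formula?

Heavy atoms from the SMILES: 10 C, 2 N, 3 O.
Implicit hydrogens by atom environment:
  3 × C (aromatic): no H
  2 × C: 2 H each → 4
  2 × C: 1 H each → 2
  2 × C: no H
  2 × O: 1 H each → 2
  1 × C (aromatic): 1 H
  1 × N (aromatic): 1 H
  1 × N: no H
  1 × O: no H
  Total hydrogens = 10.
Molecular formula: C10H10N2O3

C10H10N2O3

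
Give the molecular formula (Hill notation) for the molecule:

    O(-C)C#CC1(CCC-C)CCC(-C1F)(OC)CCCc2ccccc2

Heavy atoms from the SMILES: 22 C, 1 F, 2 O.
Implicit hydrogens by atom environment:
  8 × C: 2 H each → 16
  5 × C (aromatic): 1 H each → 5
  4 × C: no H
  3 × C: 3 H each → 9
  2 × O: no H
  1 × C: 1 H
  1 × C (aromatic): no H
  1 × F: no H
  Total hydrogens = 31.
Molecular formula: C22H31FO2

C22H31FO2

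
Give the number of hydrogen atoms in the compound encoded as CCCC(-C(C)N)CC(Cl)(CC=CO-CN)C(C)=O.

Hydrogens are implicit in SMILES; fill each atom to its normal valence:
  5 × C: 2 H each → 10
  4 × C: 1 H each → 4
  3 × C: 3 H each → 9
  2 × C: no H
  2 × N: 2 H each → 4
  2 × O: no H
  1 × Cl: no H
  Total hydrogens = 27.

27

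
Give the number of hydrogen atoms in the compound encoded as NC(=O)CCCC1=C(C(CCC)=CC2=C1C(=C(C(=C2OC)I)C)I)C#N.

Hydrogens are implicit in SMILES; fill each atom to its normal valence:
  9 × C (aromatic): no H
  5 × C: 2 H each → 10
  3 × C: 3 H each → 9
  2 × C: no H
  2 × I: no H
  2 × O: no H
  1 × C (aromatic): 1 H
  1 × N: 2 H
  1 × N: no H
  Total hydrogens = 22.

22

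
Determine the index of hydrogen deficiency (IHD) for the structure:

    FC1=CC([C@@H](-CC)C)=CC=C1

4

Molecular formula from the SMILES: C10H13F.
DoU = (2C + 2 + N − H − X)/2 = (2·10 + 2 + 0 − 13 − 1)/2 = 8/2 = 4.
(Structurally: 1 ring(s) + 3 π bond(s) = 4.)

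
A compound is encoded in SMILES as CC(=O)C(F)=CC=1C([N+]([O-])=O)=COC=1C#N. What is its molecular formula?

C9H5FN2O4

Heavy atoms from the SMILES: 9 C, 1 F, 2 N, 4 O.
Implicit hydrogens by atom environment:
  3 × C (aromatic): no H
  3 × C: no H
  2 × O: no H
  1 × C: 3 H
  1 × C (aromatic): 1 H
  1 × C: 1 H
  1 × F: no H
  1 × N (charge +1): no H
  1 × N: no H
  1 × O (aromatic): no H
  1 × O (charge -1): no H
  Total hydrogens = 5.
Molecular formula: C9H5FN2O4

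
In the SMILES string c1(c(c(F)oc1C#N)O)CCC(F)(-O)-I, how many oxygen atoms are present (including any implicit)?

3

The symbol for oxygen appears 3 times in the SMILES.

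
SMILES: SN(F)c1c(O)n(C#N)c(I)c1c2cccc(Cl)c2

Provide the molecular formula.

Heavy atoms from the SMILES: 11 C, 1 Cl, 1 F, 1 I, 3 N, 1 O, 1 S.
Implicit hydrogens by atom environment:
  6 × C (aromatic): no H
  4 × C (aromatic): 1 H each → 4
  2 × N: no H
  1 × C: no H
  1 × Cl: no H
  1 × F: no H
  1 × I: no H
  1 × N (aromatic): no H
  1 × O: 1 H
  1 × S: 1 H
  Total hydrogens = 6.
Molecular formula: C11H6ClFIN3OS

C11H6ClFIN3OS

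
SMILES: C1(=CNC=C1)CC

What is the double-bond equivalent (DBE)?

Molecular formula from the SMILES: C6H9N.
DoU = (2C + 2 + N − H − X)/2 = (2·6 + 2 + 1 − 9 − 0)/2 = 6/2 = 3.
(Structurally: 1 ring(s) + 2 π bond(s) = 3.)

3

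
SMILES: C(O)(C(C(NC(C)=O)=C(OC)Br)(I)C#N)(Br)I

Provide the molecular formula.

Heavy atoms from the SMILES: 2 Br, 8 C, 2 I, 2 N, 3 O.
Implicit hydrogens by atom environment:
  6 × C: no H
  2 × Br: no H
  2 × C: 3 H each → 6
  2 × I: no H
  2 × O: no H
  1 × N: 1 H
  1 × N: no H
  1 × O: 1 H
  Total hydrogens = 8.
Molecular formula: C8H8Br2I2N2O3

C8H8Br2I2N2O3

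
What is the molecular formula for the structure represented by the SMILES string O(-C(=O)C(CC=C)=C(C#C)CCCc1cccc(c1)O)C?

C18H20O3

Heavy atoms from the SMILES: 18 C, 3 O.
Implicit hydrogens by atom environment:
  5 × C: 2 H each → 10
  4 × C (aromatic): 1 H each → 4
  4 × C: no H
  2 × C: 1 H each → 2
  2 × C (aromatic): no H
  2 × O: no H
  1 × C: 3 H
  1 × O: 1 H
  Total hydrogens = 20.
Molecular formula: C18H20O3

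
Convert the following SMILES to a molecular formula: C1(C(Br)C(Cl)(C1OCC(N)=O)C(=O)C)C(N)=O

Heavy atoms from the SMILES: 1 Br, 9 C, 1 Cl, 2 N, 4 O.
Implicit hydrogens by atom environment:
  4 × C: no H
  4 × O: no H
  3 × C: 1 H each → 3
  2 × N: 2 H each → 4
  1 × Br: no H
  1 × C: 3 H
  1 × C: 2 H
  1 × Cl: no H
  Total hydrogens = 12.
Molecular formula: C9H12BrClN2O4

C9H12BrClN2O4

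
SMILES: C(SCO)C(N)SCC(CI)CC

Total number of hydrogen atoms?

18

Hydrogens are implicit in SMILES; fill each atom to its normal valence:
  5 × C: 2 H each → 10
  2 × C: 1 H each → 2
  2 × S: no H
  1 × C: 3 H
  1 × I: no H
  1 × N: 2 H
  1 × O: 1 H
  Total hydrogens = 18.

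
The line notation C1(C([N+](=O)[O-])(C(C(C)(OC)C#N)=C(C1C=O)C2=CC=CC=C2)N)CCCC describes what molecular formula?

C20H25N3O4

Heavy atoms from the SMILES: 20 C, 3 N, 4 O.
Implicit hydrogens by atom environment:
  5 × C (aromatic): 1 H each → 5
  5 × C: no H
  3 × C: 3 H each → 9
  3 × C: 2 H each → 6
  3 × C: 1 H each → 3
  3 × O: no H
  1 × C (aromatic): no H
  1 × N: 2 H
  1 × N (charge +1): no H
  1 × N: no H
  1 × O (charge -1): no H
  Total hydrogens = 25.
Molecular formula: C20H25N3O4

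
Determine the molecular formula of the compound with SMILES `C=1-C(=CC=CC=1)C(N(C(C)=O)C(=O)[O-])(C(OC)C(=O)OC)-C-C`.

Heavy atoms from the SMILES: 16 C, 1 N, 6 O.
Implicit hydrogens by atom environment:
  5 × C (aromatic): 1 H each → 5
  5 × O: no H
  4 × C: 3 H each → 12
  4 × C: no H
  1 × C: 2 H
  1 × C: 1 H
  1 × C (aromatic): no H
  1 × N: no H
  1 × O (charge -1): no H
  Total hydrogens = 20.
Net charge -1.
Molecular formula: C16H20NO6-

C16H20NO6-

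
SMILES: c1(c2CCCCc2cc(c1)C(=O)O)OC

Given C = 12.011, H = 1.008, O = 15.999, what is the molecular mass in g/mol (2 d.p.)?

206.24

Molecular formula: C12H14O3.
M = 12×12.011 + 14×1.008 + 3×15.999 = 206.24 g/mol.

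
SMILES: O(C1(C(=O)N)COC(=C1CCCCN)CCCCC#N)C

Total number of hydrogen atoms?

25

Hydrogens are implicit in SMILES; fill each atom to its normal valence:
  9 × C: 2 H each → 18
  5 × C: no H
  3 × O: no H
  2 × N: 2 H each → 4
  1 × C: 3 H
  1 × N: no H
  Total hydrogens = 25.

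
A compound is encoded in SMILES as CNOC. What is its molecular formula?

Heavy atoms from the SMILES: 2 C, 1 N, 1 O.
Implicit hydrogens by atom environment:
  2 × C: 3 H each → 6
  1 × N: 1 H
  1 × O: no H
  Total hydrogens = 7.
Molecular formula: C2H7NO

C2H7NO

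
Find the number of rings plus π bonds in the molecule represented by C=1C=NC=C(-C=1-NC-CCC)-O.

4

Molecular formula from the SMILES: C9H14N2O.
DoU = (2C + 2 + N − H − X)/2 = (2·9 + 2 + 2 − 14 − 0)/2 = 8/2 = 4.
(Structurally: 1 ring(s) + 3 π bond(s) = 4.)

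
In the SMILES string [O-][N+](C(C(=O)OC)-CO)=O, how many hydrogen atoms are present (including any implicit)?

Hydrogens are implicit in SMILES; fill each atom to its normal valence:
  3 × O: no H
  1 × C: 3 H
  1 × C: 2 H
  1 × C: 1 H
  1 × C: no H
  1 × N (charge +1): no H
  1 × O: 1 H
  1 × O (charge -1): no H
  Total hydrogens = 7.

7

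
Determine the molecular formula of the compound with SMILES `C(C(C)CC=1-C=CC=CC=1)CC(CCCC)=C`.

Heavy atoms from the SMILES: 17 C.
Implicit hydrogens by atom environment:
  7 × C: 2 H each → 14
  5 × C (aromatic): 1 H each → 5
  2 × C: 3 H each → 6
  1 × C: 1 H
  1 × C: no H
  1 × C (aromatic): no H
  Total hydrogens = 26.
Molecular formula: C17H26

C17H26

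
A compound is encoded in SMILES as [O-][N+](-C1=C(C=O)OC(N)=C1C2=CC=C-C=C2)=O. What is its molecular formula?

C11H8N2O4

Heavy atoms from the SMILES: 11 C, 2 N, 4 O.
Implicit hydrogens by atom environment:
  5 × C (aromatic): 1 H each → 5
  5 × C (aromatic): no H
  2 × O: no H
  1 × C: 1 H
  1 × N: 2 H
  1 × N (charge +1): no H
  1 × O (aromatic): no H
  1 × O (charge -1): no H
  Total hydrogens = 8.
Molecular formula: C11H8N2O4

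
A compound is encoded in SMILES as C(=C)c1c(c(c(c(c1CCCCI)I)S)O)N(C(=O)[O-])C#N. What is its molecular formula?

Heavy atoms from the SMILES: 14 C, 2 I, 2 N, 3 O, 1 S.
Implicit hydrogens by atom environment:
  6 × C (aromatic): no H
  5 × C: 2 H each → 10
  2 × C: no H
  2 × I: no H
  2 × N: no H
  1 × C: 1 H
  1 × O: 1 H
  1 × O: no H
  1 × O (charge -1): no H
  1 × S: 1 H
  Total hydrogens = 13.
Net charge -1.
Molecular formula: C14H13I2N2O3S-

C14H13I2N2O3S-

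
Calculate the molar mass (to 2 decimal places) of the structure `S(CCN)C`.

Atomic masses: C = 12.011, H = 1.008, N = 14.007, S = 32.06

Molecular formula: C3H9NS.
M = 3×12.011 + 9×1.008 + 1×14.007 + 1×32.06 = 91.17 g/mol.

91.17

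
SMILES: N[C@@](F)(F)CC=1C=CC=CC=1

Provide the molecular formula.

C8H9F2N

Heavy atoms from the SMILES: 8 C, 2 F, 1 N.
Implicit hydrogens by atom environment:
  5 × C (aromatic): 1 H each → 5
  2 × F: no H
  1 × C: 2 H
  1 × C: no H
  1 × C (aromatic): no H
  1 × N: 2 H
  Total hydrogens = 9.
Molecular formula: C8H9F2N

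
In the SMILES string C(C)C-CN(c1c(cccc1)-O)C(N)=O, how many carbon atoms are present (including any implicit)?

The symbol for carbon appears 11 times in the SMILES. Lowercase c denotes aromatic carbon and counts toward C.

11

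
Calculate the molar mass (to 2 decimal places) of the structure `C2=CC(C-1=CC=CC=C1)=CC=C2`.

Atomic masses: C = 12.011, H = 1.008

154.21

Molecular formula: C12H10.
M = 12×12.011 + 10×1.008 = 154.21 g/mol.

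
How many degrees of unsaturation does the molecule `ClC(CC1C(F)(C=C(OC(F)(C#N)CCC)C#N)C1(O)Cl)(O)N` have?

Molecular formula from the SMILES: C13H15Cl2F2N3O3.
DoU = (2C + 2 + N − H − X)/2 = (2·13 + 2 + 3 − 15 − 4)/2 = 12/2 = 6.
(Structurally: 1 ring(s) + 5 π bond(s) = 6.)

6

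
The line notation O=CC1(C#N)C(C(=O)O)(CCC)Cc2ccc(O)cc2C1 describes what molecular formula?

C16H17NO4

Heavy atoms from the SMILES: 16 C, 1 N, 4 O.
Implicit hydrogens by atom environment:
  4 × C: 2 H each → 8
  4 × C: no H
  3 × C (aromatic): 1 H each → 3
  3 × C (aromatic): no H
  2 × O: 1 H each → 2
  2 × O: no H
  1 × C: 3 H
  1 × C: 1 H
  1 × N: no H
  Total hydrogens = 17.
Molecular formula: C16H17NO4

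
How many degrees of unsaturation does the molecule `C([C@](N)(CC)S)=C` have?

1

Molecular formula from the SMILES: C5H11NS.
DoU = (2C + 2 + N − H − X)/2 = (2·5 + 2 + 1 − 11 − 0)/2 = 2/2 = 1.
(Structurally: 0 ring(s) + 1 π bond(s) = 1.)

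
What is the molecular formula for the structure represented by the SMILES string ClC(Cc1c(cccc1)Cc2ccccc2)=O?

Heavy atoms from the SMILES: 15 C, 1 Cl, 1 O.
Implicit hydrogens by atom environment:
  9 × C (aromatic): 1 H each → 9
  3 × C (aromatic): no H
  2 × C: 2 H each → 4
  1 × C: no H
  1 × Cl: no H
  1 × O: no H
  Total hydrogens = 13.
Molecular formula: C15H13ClO

C15H13ClO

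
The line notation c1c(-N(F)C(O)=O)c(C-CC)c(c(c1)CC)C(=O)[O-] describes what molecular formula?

Heavy atoms from the SMILES: 13 C, 1 F, 1 N, 4 O.
Implicit hydrogens by atom environment:
  4 × C (aromatic): no H
  3 × C: 2 H each → 6
  2 × C: 3 H each → 6
  2 × C (aromatic): 1 H each → 2
  2 × C: no H
  2 × O: no H
  1 × F: no H
  1 × N: no H
  1 × O: 1 H
  1 × O (charge -1): no H
  Total hydrogens = 15.
Net charge -1.
Molecular formula: C13H15FNO4-

C13H15FNO4-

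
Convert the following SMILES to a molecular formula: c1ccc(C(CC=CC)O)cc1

C11H14O

Heavy atoms from the SMILES: 11 C, 1 O.
Implicit hydrogens by atom environment:
  5 × C (aromatic): 1 H each → 5
  3 × C: 1 H each → 3
  1 × C: 3 H
  1 × C: 2 H
  1 × C (aromatic): no H
  1 × O: 1 H
  Total hydrogens = 14.
Molecular formula: C11H14O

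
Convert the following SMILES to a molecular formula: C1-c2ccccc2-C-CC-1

C10H12

Heavy atoms from the SMILES: 10 C.
Implicit hydrogens by atom environment:
  4 × C: 2 H each → 8
  4 × C (aromatic): 1 H each → 4
  2 × C (aromatic): no H
  Total hydrogens = 12.
Molecular formula: C10H12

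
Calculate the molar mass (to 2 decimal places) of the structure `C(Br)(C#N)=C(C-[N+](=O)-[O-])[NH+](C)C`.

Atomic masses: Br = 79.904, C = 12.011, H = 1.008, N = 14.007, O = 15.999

Molecular formula: C6H9BrN3O2+.
M = 1×79.904 + 6×12.011 + 9×1.008 + 3×14.007 + 2×15.999 = 235.06 g/mol.

235.06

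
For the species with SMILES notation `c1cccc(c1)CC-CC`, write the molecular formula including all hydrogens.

Heavy atoms from the SMILES: 10 C.
Implicit hydrogens by atom environment:
  5 × C (aromatic): 1 H each → 5
  3 × C: 2 H each → 6
  1 × C: 3 H
  1 × C (aromatic): no H
  Total hydrogens = 14.
Molecular formula: C10H14

C10H14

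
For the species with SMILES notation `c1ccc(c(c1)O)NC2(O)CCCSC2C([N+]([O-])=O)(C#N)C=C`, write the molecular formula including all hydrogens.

Heavy atoms from the SMILES: 15 C, 3 N, 4 O, 1 S.
Implicit hydrogens by atom environment:
  4 × C: 2 H each → 8
  4 × C (aromatic): 1 H each → 4
  3 × C: no H
  2 × C: 1 H each → 2
  2 × C (aromatic): no H
  2 × O: 1 H each → 2
  1 × N: 1 H
  1 × N: no H
  1 × N (charge +1): no H
  1 × O: no H
  1 × O (charge -1): no H
  1 × S: no H
  Total hydrogens = 17.
Molecular formula: C15H17N3O4S

C15H17N3O4S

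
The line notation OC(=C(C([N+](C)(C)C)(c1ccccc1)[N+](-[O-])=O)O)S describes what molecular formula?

Heavy atoms from the SMILES: 12 C, 2 N, 4 O, 1 S.
Implicit hydrogens by atom environment:
  5 × C (aromatic): 1 H each → 5
  3 × C: 3 H each → 9
  3 × C: no H
  2 × N (charge +1): no H
  2 × O: 1 H each → 2
  1 × C (aromatic): no H
  1 × O: no H
  1 × O (charge -1): no H
  1 × S: 1 H
  Total hydrogens = 17.
Net charge +1.
Molecular formula: C12H17N2O4S+

C12H17N2O4S+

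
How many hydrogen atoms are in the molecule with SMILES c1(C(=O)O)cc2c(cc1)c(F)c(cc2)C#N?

Hydrogens are implicit in SMILES; fill each atom to its normal valence:
  5 × C (aromatic): 1 H each → 5
  5 × C (aromatic): no H
  2 × C: no H
  1 × F: no H
  1 × N: no H
  1 × O: 1 H
  1 × O: no H
  Total hydrogens = 6.

6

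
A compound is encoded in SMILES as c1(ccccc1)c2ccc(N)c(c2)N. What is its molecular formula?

C12H12N2

Heavy atoms from the SMILES: 12 C, 2 N.
Implicit hydrogens by atom environment:
  8 × C (aromatic): 1 H each → 8
  4 × C (aromatic): no H
  2 × N: 2 H each → 4
  Total hydrogens = 12.
Molecular formula: C12H12N2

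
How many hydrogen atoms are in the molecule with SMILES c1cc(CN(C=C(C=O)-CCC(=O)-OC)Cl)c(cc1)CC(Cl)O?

Hydrogens are implicit in SMILES; fill each atom to its normal valence:
  4 × C: 2 H each → 8
  4 × C (aromatic): 1 H each → 4
  3 × C: 1 H each → 3
  3 × O: no H
  2 × C (aromatic): no H
  2 × C: no H
  2 × Cl: no H
  1 × C: 3 H
  1 × N: no H
  1 × O: 1 H
  Total hydrogens = 19.

19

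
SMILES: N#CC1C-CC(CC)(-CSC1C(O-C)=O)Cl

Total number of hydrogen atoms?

16

Hydrogens are implicit in SMILES; fill each atom to its normal valence:
  4 × C: 2 H each → 8
  3 × C: no H
  2 × C: 3 H each → 6
  2 × C: 1 H each → 2
  2 × O: no H
  1 × Cl: no H
  1 × N: no H
  1 × S: no H
  Total hydrogens = 16.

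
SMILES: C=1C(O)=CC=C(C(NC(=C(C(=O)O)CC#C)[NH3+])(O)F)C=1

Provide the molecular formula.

Heavy atoms from the SMILES: 13 C, 1 F, 2 N, 4 O.
Implicit hydrogens by atom environment:
  5 × C: no H
  4 × C (aromatic): 1 H each → 4
  3 × O: 1 H each → 3
  2 × C (aromatic): no H
  1 × C: 2 H
  1 × C: 1 H
  1 × F: no H
  1 × N (charge +1): 3 H
  1 × N: 1 H
  1 × O: no H
  Total hydrogens = 14.
Net charge +1.
Molecular formula: C13H14FN2O4+

C13H14FN2O4+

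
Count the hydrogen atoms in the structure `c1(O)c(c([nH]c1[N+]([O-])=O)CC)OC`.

10

Hydrogens are implicit in SMILES; fill each atom to its normal valence:
  4 × C (aromatic): no H
  2 × C: 3 H each → 6
  2 × O: no H
  1 × C: 2 H
  1 × N (aromatic): 1 H
  1 × N (charge +1): no H
  1 × O: 1 H
  1 × O (charge -1): no H
  Total hydrogens = 10.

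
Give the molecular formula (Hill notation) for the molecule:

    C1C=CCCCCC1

Heavy atoms from the SMILES: 8 C.
Implicit hydrogens by atom environment:
  6 × C: 2 H each → 12
  2 × C: 1 H each → 2
  Total hydrogens = 14.
Molecular formula: C8H14

C8H14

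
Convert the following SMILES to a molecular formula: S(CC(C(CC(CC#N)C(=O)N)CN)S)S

C9H17N3OS3

Heavy atoms from the SMILES: 9 C, 3 N, 1 O, 3 S.
Implicit hydrogens by atom environment:
  4 × C: 2 H each → 8
  3 × C: 1 H each → 3
  2 × C: no H
  2 × N: 2 H each → 4
  2 × S: 1 H each → 2
  1 × N: no H
  1 × O: no H
  1 × S: no H
  Total hydrogens = 17.
Molecular formula: C9H17N3OS3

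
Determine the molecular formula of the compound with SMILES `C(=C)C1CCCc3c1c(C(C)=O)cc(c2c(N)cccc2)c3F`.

Heavy atoms from the SMILES: 20 C, 1 F, 1 N, 1 O.
Implicit hydrogens by atom environment:
  7 × C (aromatic): no H
  5 × C (aromatic): 1 H each → 5
  4 × C: 2 H each → 8
  2 × C: 1 H each → 2
  1 × C: 3 H
  1 × C: no H
  1 × F: no H
  1 × N: 2 H
  1 × O: no H
  Total hydrogens = 20.
Molecular formula: C20H20FNO

C20H20FNO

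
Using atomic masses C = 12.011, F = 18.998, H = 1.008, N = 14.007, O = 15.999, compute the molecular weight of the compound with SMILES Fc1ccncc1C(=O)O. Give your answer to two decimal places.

141.10

Molecular formula: C6H4FNO2.
M = 6×12.011 + 1×18.998 + 4×1.008 + 1×14.007 + 2×15.999 = 141.10 g/mol.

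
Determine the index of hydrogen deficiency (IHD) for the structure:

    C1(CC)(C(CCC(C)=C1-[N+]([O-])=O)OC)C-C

Molecular formula from the SMILES: C12H21NO3.
DoU = (2C + 2 + N − H − X)/2 = (2·12 + 2 + 1 − 21 − 0)/2 = 6/2 = 3.
(Structurally: 1 ring(s) + 2 π bond(s) = 3.)

3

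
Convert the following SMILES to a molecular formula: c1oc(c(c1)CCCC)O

Heavy atoms from the SMILES: 8 C, 2 O.
Implicit hydrogens by atom environment:
  3 × C: 2 H each → 6
  2 × C (aromatic): 1 H each → 2
  2 × C (aromatic): no H
  1 × C: 3 H
  1 × O: 1 H
  1 × O (aromatic): no H
  Total hydrogens = 12.
Molecular formula: C8H12O2

C8H12O2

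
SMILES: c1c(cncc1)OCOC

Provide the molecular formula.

C7H9NO2

Heavy atoms from the SMILES: 7 C, 1 N, 2 O.
Implicit hydrogens by atom environment:
  4 × C (aromatic): 1 H each → 4
  2 × O: no H
  1 × C: 3 H
  1 × C: 2 H
  1 × C (aromatic): no H
  1 × N (aromatic): no H
  Total hydrogens = 9.
Molecular formula: C7H9NO2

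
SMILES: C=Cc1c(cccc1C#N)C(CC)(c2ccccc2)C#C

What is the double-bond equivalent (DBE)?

13

Molecular formula from the SMILES: C20H17N.
DoU = (2C + 2 + N − H − X)/2 = (2·20 + 2 + 1 − 17 − 0)/2 = 26/2 = 13.
(Structurally: 2 ring(s) + 11 π bond(s) = 13.)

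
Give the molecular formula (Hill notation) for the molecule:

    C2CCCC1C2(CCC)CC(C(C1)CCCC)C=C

Heavy atoms from the SMILES: 19 C.
Implicit hydrogens by atom environment:
  12 × C: 2 H each → 24
  4 × C: 1 H each → 4
  2 × C: 3 H each → 6
  1 × C: no H
  Total hydrogens = 34.
Molecular formula: C19H34

C19H34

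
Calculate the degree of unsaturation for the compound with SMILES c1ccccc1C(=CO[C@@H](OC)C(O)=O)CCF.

Molecular formula from the SMILES: C13H15FO4.
DoU = (2C + 2 + N − H − X)/2 = (2·13 + 2 + 0 − 15 − 1)/2 = 12/2 = 6.
(Structurally: 1 ring(s) + 5 π bond(s) = 6.)

6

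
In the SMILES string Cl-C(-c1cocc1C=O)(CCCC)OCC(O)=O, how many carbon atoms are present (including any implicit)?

12

The symbol for carbon appears 12 times in the SMILES. Lowercase c denotes aromatic carbon and counts toward C.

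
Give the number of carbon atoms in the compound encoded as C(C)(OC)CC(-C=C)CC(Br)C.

The symbol for carbon appears 10 times in the SMILES.

10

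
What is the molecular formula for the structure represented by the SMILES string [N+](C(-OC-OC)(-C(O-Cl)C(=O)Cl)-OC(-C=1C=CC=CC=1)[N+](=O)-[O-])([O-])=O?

Heavy atoms from the SMILES: 12 C, 2 Cl, 2 N, 9 O.
Implicit hydrogens by atom environment:
  7 × O: no H
  5 × C (aromatic): 1 H each → 5
  2 × C: 1 H each → 2
  2 × C: no H
  2 × Cl: no H
  2 × N (charge +1): no H
  2 × O (charge -1): no H
  1 × C: 3 H
  1 × C: 2 H
  1 × C (aromatic): no H
  Total hydrogens = 12.
Molecular formula: C12H12Cl2N2O9

C12H12Cl2N2O9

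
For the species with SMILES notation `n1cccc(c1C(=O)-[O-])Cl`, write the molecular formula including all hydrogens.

C6H3ClNO2-

Heavy atoms from the SMILES: 6 C, 1 Cl, 1 N, 2 O.
Implicit hydrogens by atom environment:
  3 × C (aromatic): 1 H each → 3
  2 × C (aromatic): no H
  1 × C: no H
  1 × Cl: no H
  1 × N (aromatic): no H
  1 × O: no H
  1 × O (charge -1): no H
  Total hydrogens = 3.
Net charge -1.
Molecular formula: C6H3ClNO2-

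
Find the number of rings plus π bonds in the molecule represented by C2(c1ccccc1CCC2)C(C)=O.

Molecular formula from the SMILES: C12H14O.
DoU = (2C + 2 + N − H − X)/2 = (2·12 + 2 + 0 − 14 − 0)/2 = 12/2 = 6.
(Structurally: 2 ring(s) + 4 π bond(s) = 6.)

6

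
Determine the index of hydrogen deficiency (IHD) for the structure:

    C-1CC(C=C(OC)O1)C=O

3

Molecular formula from the SMILES: C7H10O3.
DoU = (2C + 2 + N − H − X)/2 = (2·7 + 2 + 0 − 10 − 0)/2 = 6/2 = 3.
(Structurally: 1 ring(s) + 2 π bond(s) = 3.)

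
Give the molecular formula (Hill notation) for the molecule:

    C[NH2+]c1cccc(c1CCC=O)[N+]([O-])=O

C10H13N2O3+

Heavy atoms from the SMILES: 10 C, 2 N, 3 O.
Implicit hydrogens by atom environment:
  3 × C (aromatic): 1 H each → 3
  3 × C (aromatic): no H
  2 × C: 2 H each → 4
  2 × O: no H
  1 × C: 3 H
  1 × C: 1 H
  1 × N (charge +1): 2 H
  1 × N (charge +1): no H
  1 × O (charge -1): no H
  Total hydrogens = 13.
Net charge +1.
Molecular formula: C10H13N2O3+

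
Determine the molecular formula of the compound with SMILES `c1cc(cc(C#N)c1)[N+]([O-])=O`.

C7H4N2O2

Heavy atoms from the SMILES: 7 C, 2 N, 2 O.
Implicit hydrogens by atom environment:
  4 × C (aromatic): 1 H each → 4
  2 × C (aromatic): no H
  1 × C: no H
  1 × N: no H
  1 × N (charge +1): no H
  1 × O: no H
  1 × O (charge -1): no H
  Total hydrogens = 4.
Molecular formula: C7H4N2O2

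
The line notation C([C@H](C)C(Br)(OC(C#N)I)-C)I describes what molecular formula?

C7H10BrI2NO

Heavy atoms from the SMILES: 1 Br, 7 C, 2 I, 1 N, 1 O.
Implicit hydrogens by atom environment:
  2 × C: 3 H each → 6
  2 × C: 1 H each → 2
  2 × C: no H
  2 × I: no H
  1 × Br: no H
  1 × C: 2 H
  1 × N: no H
  1 × O: no H
  Total hydrogens = 10.
Molecular formula: C7H10BrI2NO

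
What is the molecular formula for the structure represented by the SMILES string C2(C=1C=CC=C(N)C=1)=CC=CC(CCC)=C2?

Heavy atoms from the SMILES: 15 C, 1 N.
Implicit hydrogens by atom environment:
  8 × C (aromatic): 1 H each → 8
  4 × C (aromatic): no H
  2 × C: 2 H each → 4
  1 × C: 3 H
  1 × N: 2 H
  Total hydrogens = 17.
Molecular formula: C15H17N

C15H17N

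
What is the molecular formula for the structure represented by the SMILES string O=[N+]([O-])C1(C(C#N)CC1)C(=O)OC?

C7H8N2O4

Heavy atoms from the SMILES: 7 C, 2 N, 4 O.
Implicit hydrogens by atom environment:
  3 × C: no H
  3 × O: no H
  2 × C: 2 H each → 4
  1 × C: 3 H
  1 × C: 1 H
  1 × N: no H
  1 × N (charge +1): no H
  1 × O (charge -1): no H
  Total hydrogens = 8.
Molecular formula: C7H8N2O4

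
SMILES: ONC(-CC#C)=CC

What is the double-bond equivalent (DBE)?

Molecular formula from the SMILES: C6H9NO.
DoU = (2C + 2 + N − H − X)/2 = (2·6 + 2 + 1 − 9 − 0)/2 = 6/2 = 3.
(Structurally: 0 ring(s) + 3 π bond(s) = 3.)

3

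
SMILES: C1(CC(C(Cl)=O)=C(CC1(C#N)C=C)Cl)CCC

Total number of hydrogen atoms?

15

Hydrogens are implicit in SMILES; fill each atom to its normal valence:
  5 × C: 2 H each → 10
  5 × C: no H
  2 × C: 1 H each → 2
  2 × Cl: no H
  1 × C: 3 H
  1 × N: no H
  1 × O: no H
  Total hydrogens = 15.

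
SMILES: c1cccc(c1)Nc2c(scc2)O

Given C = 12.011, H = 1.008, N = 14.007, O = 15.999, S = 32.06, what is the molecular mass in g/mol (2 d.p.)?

191.25

Molecular formula: C10H9NOS.
M = 10×12.011 + 9×1.008 + 1×14.007 + 1×15.999 + 1×32.06 = 191.25 g/mol.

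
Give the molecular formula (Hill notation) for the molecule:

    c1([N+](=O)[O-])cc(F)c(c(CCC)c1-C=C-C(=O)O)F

Heavy atoms from the SMILES: 12 C, 2 F, 1 N, 4 O.
Implicit hydrogens by atom environment:
  5 × C (aromatic): no H
  2 × C: 2 H each → 4
  2 × C: 1 H each → 2
  2 × F: no H
  2 × O: no H
  1 × C: 3 H
  1 × C (aromatic): 1 H
  1 × C: no H
  1 × N (charge +1): no H
  1 × O: 1 H
  1 × O (charge -1): no H
  Total hydrogens = 11.
Molecular formula: C12H11F2NO4

C12H11F2NO4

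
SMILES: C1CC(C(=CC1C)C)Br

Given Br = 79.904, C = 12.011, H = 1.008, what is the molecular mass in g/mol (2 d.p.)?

Molecular formula: C8H13Br.
M = 1×79.904 + 8×12.011 + 13×1.008 = 189.10 g/mol.

189.10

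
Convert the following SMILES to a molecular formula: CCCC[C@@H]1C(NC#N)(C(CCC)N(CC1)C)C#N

C15H26N4

Heavy atoms from the SMILES: 15 C, 4 N.
Implicit hydrogens by atom environment:
  7 × C: 2 H each → 14
  3 × C: 3 H each → 9
  3 × C: no H
  3 × N: no H
  2 × C: 1 H each → 2
  1 × N: 1 H
  Total hydrogens = 26.
Molecular formula: C15H26N4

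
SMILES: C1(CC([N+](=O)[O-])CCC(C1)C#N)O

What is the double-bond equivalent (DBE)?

Molecular formula from the SMILES: C8H12N2O3.
DoU = (2C + 2 + N − H − X)/2 = (2·8 + 2 + 2 − 12 − 0)/2 = 8/2 = 4.
(Structurally: 1 ring(s) + 3 π bond(s) = 4.)

4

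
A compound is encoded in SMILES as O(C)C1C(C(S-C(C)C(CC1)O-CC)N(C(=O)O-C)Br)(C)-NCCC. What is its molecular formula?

Heavy atoms from the SMILES: 1 Br, 17 C, 2 N, 4 O, 1 S.
Implicit hydrogens by atom environment:
  6 × C: 3 H each → 18
  5 × C: 2 H each → 10
  4 × C: 1 H each → 4
  4 × O: no H
  2 × C: no H
  1 × Br: no H
  1 × N: 1 H
  1 × N: no H
  1 × S: no H
  Total hydrogens = 33.
Molecular formula: C17H33BrN2O4S

C17H33BrN2O4S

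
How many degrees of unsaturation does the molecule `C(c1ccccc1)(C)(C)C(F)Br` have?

Molecular formula from the SMILES: C10H12BrF.
DoU = (2C + 2 + N − H − X)/2 = (2·10 + 2 + 0 − 12 − 2)/2 = 8/2 = 4.
(Structurally: 1 ring(s) + 3 π bond(s) = 4.)

4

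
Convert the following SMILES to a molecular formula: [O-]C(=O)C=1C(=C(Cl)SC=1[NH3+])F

Heavy atoms from the SMILES: 5 C, 1 Cl, 1 F, 1 N, 2 O, 1 S.
Implicit hydrogens by atom environment:
  4 × C (aromatic): no H
  1 × C: no H
  1 × Cl: no H
  1 × F: no H
  1 × N (charge +1): 3 H
  1 × O: no H
  1 × O (charge -1): no H
  1 × S (aromatic): no H
  Total hydrogens = 3.
Molecular formula: C5H3ClFNO2S

C5H3ClFNO2S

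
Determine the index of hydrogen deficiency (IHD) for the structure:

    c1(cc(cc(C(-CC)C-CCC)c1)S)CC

Molecular formula from the SMILES: C15H24S.
DoU = (2C + 2 + N − H − X)/2 = (2·15 + 2 + 0 − 24 − 0)/2 = 8/2 = 4.
(Structurally: 1 ring(s) + 3 π bond(s) = 4.)

4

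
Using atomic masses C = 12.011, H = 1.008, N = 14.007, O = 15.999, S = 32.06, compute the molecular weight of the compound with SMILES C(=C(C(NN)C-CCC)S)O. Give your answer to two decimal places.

176.28

Molecular formula: C7H16N2OS.
M = 7×12.011 + 16×1.008 + 2×14.007 + 1×15.999 + 1×32.06 = 176.28 g/mol.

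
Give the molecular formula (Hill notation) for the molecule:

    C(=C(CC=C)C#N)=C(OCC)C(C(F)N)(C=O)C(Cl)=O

Heavy atoms from the SMILES: 13 C, 1 Cl, 1 F, 2 N, 3 O.
Implicit hydrogens by atom environment:
  6 × C: no H
  3 × C: 2 H each → 6
  3 × C: 1 H each → 3
  3 × O: no H
  1 × C: 3 H
  1 × Cl: no H
  1 × F: no H
  1 × N: 2 H
  1 × N: no H
  Total hydrogens = 14.
Molecular formula: C13H14ClFN2O3

C13H14ClFN2O3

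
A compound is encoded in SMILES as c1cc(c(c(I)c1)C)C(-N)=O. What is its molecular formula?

C8H8INO

Heavy atoms from the SMILES: 8 C, 1 I, 1 N, 1 O.
Implicit hydrogens by atom environment:
  3 × C (aromatic): 1 H each → 3
  3 × C (aromatic): no H
  1 × C: 3 H
  1 × C: no H
  1 × I: no H
  1 × N: 2 H
  1 × O: no H
  Total hydrogens = 8.
Molecular formula: C8H8INO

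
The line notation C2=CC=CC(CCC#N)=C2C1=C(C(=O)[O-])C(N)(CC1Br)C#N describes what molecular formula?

C16H13BrN3O2-

Heavy atoms from the SMILES: 1 Br, 16 C, 3 N, 2 O.
Implicit hydrogens by atom environment:
  6 × C: no H
  4 × C (aromatic): 1 H each → 4
  3 × C: 2 H each → 6
  2 × C (aromatic): no H
  2 × N: no H
  1 × Br: no H
  1 × C: 1 H
  1 × N: 2 H
  1 × O: no H
  1 × O (charge -1): no H
  Total hydrogens = 13.
Net charge -1.
Molecular formula: C16H13BrN3O2-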